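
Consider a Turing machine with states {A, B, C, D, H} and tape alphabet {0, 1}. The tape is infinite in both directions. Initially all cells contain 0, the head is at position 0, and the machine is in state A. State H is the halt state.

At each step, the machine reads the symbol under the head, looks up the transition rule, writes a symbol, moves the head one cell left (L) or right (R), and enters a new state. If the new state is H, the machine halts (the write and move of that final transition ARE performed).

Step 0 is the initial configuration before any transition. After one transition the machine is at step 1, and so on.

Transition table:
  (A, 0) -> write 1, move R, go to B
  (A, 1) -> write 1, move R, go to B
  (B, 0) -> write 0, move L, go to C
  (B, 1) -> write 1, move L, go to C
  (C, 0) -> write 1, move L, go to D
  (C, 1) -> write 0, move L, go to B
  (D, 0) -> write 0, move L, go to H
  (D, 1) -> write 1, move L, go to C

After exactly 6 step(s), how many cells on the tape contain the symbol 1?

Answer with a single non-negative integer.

Answer: 1

Derivation:
Step 1: in state A at pos 0, read 0 -> (A,0)->write 1,move R,goto B. Now: state=B, head=1, tape[-1..2]=0100 (head:   ^)
Step 2: in state B at pos 1, read 0 -> (B,0)->write 0,move L,goto C. Now: state=C, head=0, tape[-1..2]=0100 (head:  ^)
Step 3: in state C at pos 0, read 1 -> (C,1)->write 0,move L,goto B. Now: state=B, head=-1, tape[-2..2]=00000 (head:  ^)
Step 4: in state B at pos -1, read 0 -> (B,0)->write 0,move L,goto C. Now: state=C, head=-2, tape[-3..2]=000000 (head:  ^)
Step 5: in state C at pos -2, read 0 -> (C,0)->write 1,move L,goto D. Now: state=D, head=-3, tape[-4..2]=0010000 (head:  ^)
Step 6: in state D at pos -3, read 0 -> (D,0)->write 0,move L,goto H. Now: state=H, head=-4, tape[-5..2]=00010000 (head:  ^)
Cells containing 1 after step 6: {-2} -> 1 cell(s)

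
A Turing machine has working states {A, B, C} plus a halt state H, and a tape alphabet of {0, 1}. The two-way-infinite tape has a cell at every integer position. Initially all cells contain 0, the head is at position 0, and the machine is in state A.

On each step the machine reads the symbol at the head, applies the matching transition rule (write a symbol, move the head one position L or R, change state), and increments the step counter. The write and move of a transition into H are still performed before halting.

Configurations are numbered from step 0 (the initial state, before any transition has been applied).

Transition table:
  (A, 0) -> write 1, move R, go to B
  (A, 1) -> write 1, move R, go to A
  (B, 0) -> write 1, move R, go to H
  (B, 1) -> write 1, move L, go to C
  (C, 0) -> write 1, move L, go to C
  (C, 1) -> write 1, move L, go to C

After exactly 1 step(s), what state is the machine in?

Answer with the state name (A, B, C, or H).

Step 1: in state A at pos 0, read 0 -> (A,0)->write 1,move R,goto B. Now: state=B, head=1, tape[-1..2]=0100 (head:   ^)

Answer: B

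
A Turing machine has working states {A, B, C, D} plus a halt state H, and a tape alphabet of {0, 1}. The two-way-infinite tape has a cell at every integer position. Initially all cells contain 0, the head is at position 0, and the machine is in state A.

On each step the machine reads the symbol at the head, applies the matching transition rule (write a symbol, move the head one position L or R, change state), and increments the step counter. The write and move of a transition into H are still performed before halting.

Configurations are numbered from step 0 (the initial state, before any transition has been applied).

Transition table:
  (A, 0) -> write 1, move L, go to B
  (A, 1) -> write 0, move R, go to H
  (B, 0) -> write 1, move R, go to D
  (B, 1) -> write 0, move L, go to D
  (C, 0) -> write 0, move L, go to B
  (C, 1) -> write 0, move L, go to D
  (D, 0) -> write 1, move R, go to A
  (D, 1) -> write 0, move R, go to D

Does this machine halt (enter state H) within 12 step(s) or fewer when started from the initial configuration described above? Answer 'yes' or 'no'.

Step 1: in state A at pos 0, read 0 -> (A,0)->write 1,move L,goto B. Now: state=B, head=-1, tape[-2..1]=0010 (head:  ^)
Step 2: in state B at pos -1, read 0 -> (B,0)->write 1,move R,goto D. Now: state=D, head=0, tape[-2..1]=0110 (head:   ^)
Step 3: in state D at pos 0, read 1 -> (D,1)->write 0,move R,goto D. Now: state=D, head=1, tape[-2..2]=01000 (head:    ^)
Step 4: in state D at pos 1, read 0 -> (D,0)->write 1,move R,goto A. Now: state=A, head=2, tape[-2..3]=010100 (head:     ^)
Step 5: in state A at pos 2, read 0 -> (A,0)->write 1,move L,goto B. Now: state=B, head=1, tape[-2..3]=010110 (head:    ^)
Step 6: in state B at pos 1, read 1 -> (B,1)->write 0,move L,goto D. Now: state=D, head=0, tape[-2..3]=010010 (head:   ^)
Step 7: in state D at pos 0, read 0 -> (D,0)->write 1,move R,goto A. Now: state=A, head=1, tape[-2..3]=011010 (head:    ^)
Step 8: in state A at pos 1, read 0 -> (A,0)->write 1,move L,goto B. Now: state=B, head=0, tape[-2..3]=011110 (head:   ^)
Step 9: in state B at pos 0, read 1 -> (B,1)->write 0,move L,goto D. Now: state=D, head=-1, tape[-2..3]=010110 (head:  ^)
Step 10: in state D at pos -1, read 1 -> (D,1)->write 0,move R,goto D. Now: state=D, head=0, tape[-2..3]=000110 (head:   ^)
Step 11: in state D at pos 0, read 0 -> (D,0)->write 1,move R,goto A. Now: state=A, head=1, tape[-2..3]=001110 (head:    ^)
Step 12: in state A at pos 1, read 1 -> (A,1)->write 0,move R,goto H. Now: state=H, head=2, tape[-2..3]=001010 (head:     ^)
State H reached at step 12; 12 <= 12 -> yes

Answer: yes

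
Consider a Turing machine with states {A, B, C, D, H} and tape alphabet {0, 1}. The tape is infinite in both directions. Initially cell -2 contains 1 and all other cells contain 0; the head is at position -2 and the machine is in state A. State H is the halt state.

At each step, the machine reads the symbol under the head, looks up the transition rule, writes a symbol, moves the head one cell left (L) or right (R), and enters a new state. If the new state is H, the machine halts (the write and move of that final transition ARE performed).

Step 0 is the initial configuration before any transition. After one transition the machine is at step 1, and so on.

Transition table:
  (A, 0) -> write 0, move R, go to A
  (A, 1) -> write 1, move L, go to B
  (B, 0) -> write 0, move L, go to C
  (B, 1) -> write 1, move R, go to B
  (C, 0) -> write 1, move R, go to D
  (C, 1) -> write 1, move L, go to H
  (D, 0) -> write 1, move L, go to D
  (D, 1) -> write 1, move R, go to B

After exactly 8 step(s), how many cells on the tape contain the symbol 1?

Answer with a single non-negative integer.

Answer: 3

Derivation:
Step 1: in state A at pos -2, read 1 -> (A,1)->write 1,move L,goto B. Now: state=B, head=-3, tape[-4..-1]=0010 (head:  ^)
Step 2: in state B at pos -3, read 0 -> (B,0)->write 0,move L,goto C. Now: state=C, head=-4, tape[-5..-1]=00010 (head:  ^)
Step 3: in state C at pos -4, read 0 -> (C,0)->write 1,move R,goto D. Now: state=D, head=-3, tape[-5..-1]=01010 (head:   ^)
Step 4: in state D at pos -3, read 0 -> (D,0)->write 1,move L,goto D. Now: state=D, head=-4, tape[-5..-1]=01110 (head:  ^)
Step 5: in state D at pos -4, read 1 -> (D,1)->write 1,move R,goto B. Now: state=B, head=-3, tape[-5..-1]=01110 (head:   ^)
Step 6: in state B at pos -3, read 1 -> (B,1)->write 1,move R,goto B. Now: state=B, head=-2, tape[-5..-1]=01110 (head:    ^)
Step 7: in state B at pos -2, read 1 -> (B,1)->write 1,move R,goto B. Now: state=B, head=-1, tape[-5..0]=011100 (head:     ^)
Step 8: in state B at pos -1, read 0 -> (B,0)->write 0,move L,goto C. Now: state=C, head=-2, tape[-5..0]=011100 (head:    ^)
Cells containing 1 after step 8: {-4, -3, -2} -> 3 cell(s)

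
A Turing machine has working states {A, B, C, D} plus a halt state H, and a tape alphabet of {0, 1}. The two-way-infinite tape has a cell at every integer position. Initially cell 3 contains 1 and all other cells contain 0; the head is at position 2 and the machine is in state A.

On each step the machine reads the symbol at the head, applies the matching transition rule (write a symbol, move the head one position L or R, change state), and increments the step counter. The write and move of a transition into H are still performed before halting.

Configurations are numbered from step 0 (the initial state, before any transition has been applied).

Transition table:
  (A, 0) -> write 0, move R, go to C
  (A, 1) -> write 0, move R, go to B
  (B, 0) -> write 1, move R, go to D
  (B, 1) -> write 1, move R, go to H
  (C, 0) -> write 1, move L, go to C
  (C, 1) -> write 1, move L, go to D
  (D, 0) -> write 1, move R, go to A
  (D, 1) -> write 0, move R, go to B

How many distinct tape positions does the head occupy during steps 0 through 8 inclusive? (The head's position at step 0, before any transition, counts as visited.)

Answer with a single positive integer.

Step 1: in state A at pos 2, read 0 -> (A,0)->write 0,move R,goto C. Now: state=C, head=3, tape[1..4]=0010 (head:   ^)
Step 2: in state C at pos 3, read 1 -> (C,1)->write 1,move L,goto D. Now: state=D, head=2, tape[1..4]=0010 (head:  ^)
Step 3: in state D at pos 2, read 0 -> (D,0)->write 1,move R,goto A. Now: state=A, head=3, tape[1..4]=0110 (head:   ^)
Step 4: in state A at pos 3, read 1 -> (A,1)->write 0,move R,goto B. Now: state=B, head=4, tape[1..5]=01000 (head:    ^)
Step 5: in state B at pos 4, read 0 -> (B,0)->write 1,move R,goto D. Now: state=D, head=5, tape[1..6]=010100 (head:     ^)
Step 6: in state D at pos 5, read 0 -> (D,0)->write 1,move R,goto A. Now: state=A, head=6, tape[1..7]=0101100 (head:      ^)
Step 7: in state A at pos 6, read 0 -> (A,0)->write 0,move R,goto C. Now: state=C, head=7, tape[1..8]=01011000 (head:       ^)
Step 8: in state C at pos 7, read 0 -> (C,0)->write 1,move L,goto C. Now: state=C, head=6, tape[1..8]=01011010 (head:      ^)
Head positions at steps 0..8: starting at 2, distinct positions visited = {2, 3, 4, 5, 6, 7} -> 6 position(s)

Answer: 6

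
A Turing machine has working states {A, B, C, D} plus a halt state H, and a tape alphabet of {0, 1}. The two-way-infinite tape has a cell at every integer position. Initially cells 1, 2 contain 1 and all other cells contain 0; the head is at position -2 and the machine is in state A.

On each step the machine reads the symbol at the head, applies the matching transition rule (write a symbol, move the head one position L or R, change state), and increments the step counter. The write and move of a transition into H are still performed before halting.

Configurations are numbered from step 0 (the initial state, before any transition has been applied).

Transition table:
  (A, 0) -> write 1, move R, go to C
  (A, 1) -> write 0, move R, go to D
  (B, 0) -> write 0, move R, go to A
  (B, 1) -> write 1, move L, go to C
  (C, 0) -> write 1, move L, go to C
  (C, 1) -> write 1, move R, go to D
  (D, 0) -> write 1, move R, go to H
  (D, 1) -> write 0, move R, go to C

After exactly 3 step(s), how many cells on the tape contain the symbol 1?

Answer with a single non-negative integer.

Step 1: in state A at pos -2, read 0 -> (A,0)->write 1,move R,goto C. Now: state=C, head=-1, tape[-3..3]=0100110 (head:   ^)
Step 2: in state C at pos -1, read 0 -> (C,0)->write 1,move L,goto C. Now: state=C, head=-2, tape[-3..3]=0110110 (head:  ^)
Step 3: in state C at pos -2, read 1 -> (C,1)->write 1,move R,goto D. Now: state=D, head=-1, tape[-3..3]=0110110 (head:   ^)
Cells containing 1 after step 3: {-2, -1, 1, 2} -> 4 cell(s)

Answer: 4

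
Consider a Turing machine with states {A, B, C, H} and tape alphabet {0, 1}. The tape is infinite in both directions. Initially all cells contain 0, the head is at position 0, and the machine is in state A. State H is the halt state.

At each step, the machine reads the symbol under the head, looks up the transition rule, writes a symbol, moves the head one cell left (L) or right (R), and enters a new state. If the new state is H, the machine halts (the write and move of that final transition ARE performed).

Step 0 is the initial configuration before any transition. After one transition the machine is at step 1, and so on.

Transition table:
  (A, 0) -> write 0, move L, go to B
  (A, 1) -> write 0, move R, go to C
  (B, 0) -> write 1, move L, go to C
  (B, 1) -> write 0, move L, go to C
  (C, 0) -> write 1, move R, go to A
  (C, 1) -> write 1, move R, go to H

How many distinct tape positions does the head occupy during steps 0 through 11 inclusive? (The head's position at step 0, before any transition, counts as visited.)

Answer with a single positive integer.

Answer: 4

Derivation:
Step 1: in state A at pos 0, read 0 -> (A,0)->write 0,move L,goto B. Now: state=B, head=-1, tape[-2..1]=0000 (head:  ^)
Step 2: in state B at pos -1, read 0 -> (B,0)->write 1,move L,goto C. Now: state=C, head=-2, tape[-3..1]=00100 (head:  ^)
Step 3: in state C at pos -2, read 0 -> (C,0)->write 1,move R,goto A. Now: state=A, head=-1, tape[-3..1]=01100 (head:   ^)
Step 4: in state A at pos -1, read 1 -> (A,1)->write 0,move R,goto C. Now: state=C, head=0, tape[-3..1]=01000 (head:    ^)
Step 5: in state C at pos 0, read 0 -> (C,0)->write 1,move R,goto A. Now: state=A, head=1, tape[-3..2]=010100 (head:     ^)
Step 6: in state A at pos 1, read 0 -> (A,0)->write 0,move L,goto B. Now: state=B, head=0, tape[-3..2]=010100 (head:    ^)
Step 7: in state B at pos 0, read 1 -> (B,1)->write 0,move L,goto C. Now: state=C, head=-1, tape[-3..2]=010000 (head:   ^)
Step 8: in state C at pos -1, read 0 -> (C,0)->write 1,move R,goto A. Now: state=A, head=0, tape[-3..2]=011000 (head:    ^)
Step 9: in state A at pos 0, read 0 -> (A,0)->write 0,move L,goto B. Now: state=B, head=-1, tape[-3..2]=011000 (head:   ^)
Step 10: in state B at pos -1, read 1 -> (B,1)->write 0,move L,goto C. Now: state=C, head=-2, tape[-3..2]=010000 (head:  ^)
Step 11: in state C at pos -2, read 1 -> (C,1)->write 1,move R,goto H. Now: state=H, head=-1, tape[-3..2]=010000 (head:   ^)
Head positions at steps 0..11: starting at 0, distinct positions visited = {-2, -1, 0, 1} -> 4 position(s)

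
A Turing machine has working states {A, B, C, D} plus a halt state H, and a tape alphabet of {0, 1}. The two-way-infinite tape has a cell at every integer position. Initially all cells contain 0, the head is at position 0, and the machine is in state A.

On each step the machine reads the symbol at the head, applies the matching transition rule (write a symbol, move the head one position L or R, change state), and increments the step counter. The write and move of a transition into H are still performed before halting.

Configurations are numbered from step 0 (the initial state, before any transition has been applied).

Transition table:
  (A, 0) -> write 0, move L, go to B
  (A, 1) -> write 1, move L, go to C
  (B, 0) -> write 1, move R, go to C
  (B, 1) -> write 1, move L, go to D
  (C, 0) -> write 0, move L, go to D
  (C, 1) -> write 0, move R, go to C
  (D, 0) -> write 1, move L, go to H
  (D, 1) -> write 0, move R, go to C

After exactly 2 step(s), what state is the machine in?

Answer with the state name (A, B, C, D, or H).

Answer: C

Derivation:
Step 1: in state A at pos 0, read 0 -> (A,0)->write 0,move L,goto B. Now: state=B, head=-1, tape[-2..1]=0000 (head:  ^)
Step 2: in state B at pos -1, read 0 -> (B,0)->write 1,move R,goto C. Now: state=C, head=0, tape[-2..1]=0100 (head:   ^)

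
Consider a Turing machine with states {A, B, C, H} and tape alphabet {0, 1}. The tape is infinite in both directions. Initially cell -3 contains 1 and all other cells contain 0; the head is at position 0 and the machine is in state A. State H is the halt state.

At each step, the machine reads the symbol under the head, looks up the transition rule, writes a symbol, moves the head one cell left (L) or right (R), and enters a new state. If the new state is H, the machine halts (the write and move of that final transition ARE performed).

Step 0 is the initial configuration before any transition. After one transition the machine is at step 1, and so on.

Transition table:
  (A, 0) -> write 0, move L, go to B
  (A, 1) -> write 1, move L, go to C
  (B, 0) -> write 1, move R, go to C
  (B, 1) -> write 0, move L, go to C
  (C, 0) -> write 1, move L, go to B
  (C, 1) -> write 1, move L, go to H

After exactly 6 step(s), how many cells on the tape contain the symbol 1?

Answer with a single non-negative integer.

Answer: 2

Derivation:
Step 1: in state A at pos 0, read 0 -> (A,0)->write 0,move L,goto B. Now: state=B, head=-1, tape[-4..1]=010000 (head:    ^)
Step 2: in state B at pos -1, read 0 -> (B,0)->write 1,move R,goto C. Now: state=C, head=0, tape[-4..1]=010100 (head:     ^)
Step 3: in state C at pos 0, read 0 -> (C,0)->write 1,move L,goto B. Now: state=B, head=-1, tape[-4..1]=010110 (head:    ^)
Step 4: in state B at pos -1, read 1 -> (B,1)->write 0,move L,goto C. Now: state=C, head=-2, tape[-4..1]=010010 (head:   ^)
Step 5: in state C at pos -2, read 0 -> (C,0)->write 1,move L,goto B. Now: state=B, head=-3, tape[-4..1]=011010 (head:  ^)
Step 6: in state B at pos -3, read 1 -> (B,1)->write 0,move L,goto C. Now: state=C, head=-4, tape[-5..1]=0001010 (head:  ^)
Cells containing 1 after step 6: {-2, 0} -> 2 cell(s)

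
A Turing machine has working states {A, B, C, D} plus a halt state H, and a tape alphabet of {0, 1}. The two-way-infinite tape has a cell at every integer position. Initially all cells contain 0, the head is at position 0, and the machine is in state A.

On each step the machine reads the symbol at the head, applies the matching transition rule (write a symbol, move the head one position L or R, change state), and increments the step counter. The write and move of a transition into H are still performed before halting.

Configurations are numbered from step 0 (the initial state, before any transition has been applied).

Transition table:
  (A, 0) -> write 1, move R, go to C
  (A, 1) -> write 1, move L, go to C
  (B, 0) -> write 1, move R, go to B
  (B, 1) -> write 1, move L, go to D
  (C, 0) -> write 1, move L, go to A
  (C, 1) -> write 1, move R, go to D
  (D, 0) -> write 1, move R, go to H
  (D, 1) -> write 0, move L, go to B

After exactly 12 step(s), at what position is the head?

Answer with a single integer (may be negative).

Answer: -2

Derivation:
Step 1: in state A at pos 0, read 0 -> (A,0)->write 1,move R,goto C. Now: state=C, head=1, tape[-1..2]=0100 (head:   ^)
Step 2: in state C at pos 1, read 0 -> (C,0)->write 1,move L,goto A. Now: state=A, head=0, tape[-1..2]=0110 (head:  ^)
Step 3: in state A at pos 0, read 1 -> (A,1)->write 1,move L,goto C. Now: state=C, head=-1, tape[-2..2]=00110 (head:  ^)
Step 4: in state C at pos -1, read 0 -> (C,0)->write 1,move L,goto A. Now: state=A, head=-2, tape[-3..2]=001110 (head:  ^)
Step 5: in state A at pos -2, read 0 -> (A,0)->write 1,move R,goto C. Now: state=C, head=-1, tape[-3..2]=011110 (head:   ^)
Step 6: in state C at pos -1, read 1 -> (C,1)->write 1,move R,goto D. Now: state=D, head=0, tape[-3..2]=011110 (head:    ^)
Step 7: in state D at pos 0, read 1 -> (D,1)->write 0,move L,goto B. Now: state=B, head=-1, tape[-3..2]=011010 (head:   ^)
Step 8: in state B at pos -1, read 1 -> (B,1)->write 1,move L,goto D. Now: state=D, head=-2, tape[-3..2]=011010 (head:  ^)
Step 9: in state D at pos -2, read 1 -> (D,1)->write 0,move L,goto B. Now: state=B, head=-3, tape[-4..2]=0001010 (head:  ^)
Step 10: in state B at pos -3, read 0 -> (B,0)->write 1,move R,goto B. Now: state=B, head=-2, tape[-4..2]=0101010 (head:   ^)
Step 11: in state B at pos -2, read 0 -> (B,0)->write 1,move R,goto B. Now: state=B, head=-1, tape[-4..2]=0111010 (head:    ^)
Step 12: in state B at pos -1, read 1 -> (B,1)->write 1,move L,goto D. Now: state=D, head=-2, tape[-4..2]=0111010 (head:   ^)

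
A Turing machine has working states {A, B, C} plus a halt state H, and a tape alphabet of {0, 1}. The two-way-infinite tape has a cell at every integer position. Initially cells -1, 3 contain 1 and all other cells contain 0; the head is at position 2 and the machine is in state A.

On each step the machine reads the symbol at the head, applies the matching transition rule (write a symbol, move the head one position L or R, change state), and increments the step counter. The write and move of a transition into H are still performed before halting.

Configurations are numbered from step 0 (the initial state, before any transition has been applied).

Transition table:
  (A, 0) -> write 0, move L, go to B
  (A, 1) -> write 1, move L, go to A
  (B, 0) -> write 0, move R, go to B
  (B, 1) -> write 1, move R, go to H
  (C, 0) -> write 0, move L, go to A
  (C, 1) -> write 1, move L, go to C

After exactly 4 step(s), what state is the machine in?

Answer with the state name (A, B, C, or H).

Step 1: in state A at pos 2, read 0 -> (A,0)->write 0,move L,goto B. Now: state=B, head=1, tape[-2..4]=0100010 (head:    ^)
Step 2: in state B at pos 1, read 0 -> (B,0)->write 0,move R,goto B. Now: state=B, head=2, tape[-2..4]=0100010 (head:     ^)
Step 3: in state B at pos 2, read 0 -> (B,0)->write 0,move R,goto B. Now: state=B, head=3, tape[-2..4]=0100010 (head:      ^)
Step 4: in state B at pos 3, read 1 -> (B,1)->write 1,move R,goto H. Now: state=H, head=4, tape[-2..5]=01000100 (head:       ^)

Answer: H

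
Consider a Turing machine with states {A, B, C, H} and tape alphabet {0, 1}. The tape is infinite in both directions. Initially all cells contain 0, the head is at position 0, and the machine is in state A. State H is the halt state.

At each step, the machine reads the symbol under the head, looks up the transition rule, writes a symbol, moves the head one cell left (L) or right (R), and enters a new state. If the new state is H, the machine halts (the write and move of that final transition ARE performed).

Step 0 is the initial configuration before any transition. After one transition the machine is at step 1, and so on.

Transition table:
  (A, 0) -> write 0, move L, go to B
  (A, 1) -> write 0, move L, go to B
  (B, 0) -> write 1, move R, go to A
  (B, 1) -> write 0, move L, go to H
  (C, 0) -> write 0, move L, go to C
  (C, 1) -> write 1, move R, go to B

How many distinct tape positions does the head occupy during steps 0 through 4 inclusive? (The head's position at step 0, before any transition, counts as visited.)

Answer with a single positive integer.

Step 1: in state A at pos 0, read 0 -> (A,0)->write 0,move L,goto B. Now: state=B, head=-1, tape[-2..1]=0000 (head:  ^)
Step 2: in state B at pos -1, read 0 -> (B,0)->write 1,move R,goto A. Now: state=A, head=0, tape[-2..1]=0100 (head:   ^)
Step 3: in state A at pos 0, read 0 -> (A,0)->write 0,move L,goto B. Now: state=B, head=-1, tape[-2..1]=0100 (head:  ^)
Step 4: in state B at pos -1, read 1 -> (B,1)->write 0,move L,goto H. Now: state=H, head=-2, tape[-3..1]=00000 (head:  ^)
Head positions at steps 0..4: starting at 0, distinct positions visited = {-2, -1, 0} -> 3 position(s)

Answer: 3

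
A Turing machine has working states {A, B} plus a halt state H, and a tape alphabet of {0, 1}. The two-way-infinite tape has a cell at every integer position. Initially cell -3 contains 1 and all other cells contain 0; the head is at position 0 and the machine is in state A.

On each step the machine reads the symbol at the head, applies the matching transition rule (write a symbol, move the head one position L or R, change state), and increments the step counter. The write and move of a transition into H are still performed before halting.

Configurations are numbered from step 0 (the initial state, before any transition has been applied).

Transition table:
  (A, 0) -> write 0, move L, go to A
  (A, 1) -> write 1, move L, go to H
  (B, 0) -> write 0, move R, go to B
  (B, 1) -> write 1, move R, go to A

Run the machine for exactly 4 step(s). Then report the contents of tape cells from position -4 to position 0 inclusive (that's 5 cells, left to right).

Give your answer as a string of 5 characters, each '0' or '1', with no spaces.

Answer: 01000

Derivation:
Step 1: in state A at pos 0, read 0 -> (A,0)->write 0,move L,goto A. Now: state=A, head=-1, tape[-4..1]=010000 (head:    ^)
Step 2: in state A at pos -1, read 0 -> (A,0)->write 0,move L,goto A. Now: state=A, head=-2, tape[-4..1]=010000 (head:   ^)
Step 3: in state A at pos -2, read 0 -> (A,0)->write 0,move L,goto A. Now: state=A, head=-3, tape[-4..1]=010000 (head:  ^)
Step 4: in state A at pos -3, read 1 -> (A,1)->write 1,move L,goto H. Now: state=H, head=-4, tape[-5..1]=0010000 (head:  ^)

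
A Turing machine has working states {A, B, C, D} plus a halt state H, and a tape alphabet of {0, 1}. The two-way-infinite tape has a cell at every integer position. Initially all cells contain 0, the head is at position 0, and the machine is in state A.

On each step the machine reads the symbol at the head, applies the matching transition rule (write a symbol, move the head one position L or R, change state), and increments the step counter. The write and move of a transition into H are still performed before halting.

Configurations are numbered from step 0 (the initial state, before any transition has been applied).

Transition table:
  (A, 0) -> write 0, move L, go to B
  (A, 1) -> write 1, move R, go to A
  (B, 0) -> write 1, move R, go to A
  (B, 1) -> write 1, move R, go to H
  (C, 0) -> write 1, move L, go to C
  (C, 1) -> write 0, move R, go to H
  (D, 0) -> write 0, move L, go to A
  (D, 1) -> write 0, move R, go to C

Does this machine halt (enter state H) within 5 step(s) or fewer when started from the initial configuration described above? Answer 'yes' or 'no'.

Step 1: in state A at pos 0, read 0 -> (A,0)->write 0,move L,goto B. Now: state=B, head=-1, tape[-2..1]=0000 (head:  ^)
Step 2: in state B at pos -1, read 0 -> (B,0)->write 1,move R,goto A. Now: state=A, head=0, tape[-2..1]=0100 (head:   ^)
Step 3: in state A at pos 0, read 0 -> (A,0)->write 0,move L,goto B. Now: state=B, head=-1, tape[-2..1]=0100 (head:  ^)
Step 4: in state B at pos -1, read 1 -> (B,1)->write 1,move R,goto H. Now: state=H, head=0, tape[-2..1]=0100 (head:   ^)
State H reached at step 4; 4 <= 5 -> yes

Answer: yes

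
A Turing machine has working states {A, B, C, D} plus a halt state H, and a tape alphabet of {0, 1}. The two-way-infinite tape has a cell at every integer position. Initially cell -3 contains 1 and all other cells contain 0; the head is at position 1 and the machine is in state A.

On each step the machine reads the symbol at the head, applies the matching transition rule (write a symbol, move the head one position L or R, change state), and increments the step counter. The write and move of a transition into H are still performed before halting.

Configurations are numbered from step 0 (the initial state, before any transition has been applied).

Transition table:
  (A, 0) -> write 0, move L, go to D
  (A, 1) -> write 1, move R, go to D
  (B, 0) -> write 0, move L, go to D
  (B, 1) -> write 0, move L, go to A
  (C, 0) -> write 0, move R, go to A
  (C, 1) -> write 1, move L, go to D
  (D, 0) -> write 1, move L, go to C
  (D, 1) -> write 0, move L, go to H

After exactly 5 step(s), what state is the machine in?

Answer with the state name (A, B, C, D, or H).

Answer: C

Derivation:
Step 1: in state A at pos 1, read 0 -> (A,0)->write 0,move L,goto D. Now: state=D, head=0, tape[-4..2]=0100000 (head:     ^)
Step 2: in state D at pos 0, read 0 -> (D,0)->write 1,move L,goto C. Now: state=C, head=-1, tape[-4..2]=0100100 (head:    ^)
Step 3: in state C at pos -1, read 0 -> (C,0)->write 0,move R,goto A. Now: state=A, head=0, tape[-4..2]=0100100 (head:     ^)
Step 4: in state A at pos 0, read 1 -> (A,1)->write 1,move R,goto D. Now: state=D, head=1, tape[-4..2]=0100100 (head:      ^)
Step 5: in state D at pos 1, read 0 -> (D,0)->write 1,move L,goto C. Now: state=C, head=0, tape[-4..2]=0100110 (head:     ^)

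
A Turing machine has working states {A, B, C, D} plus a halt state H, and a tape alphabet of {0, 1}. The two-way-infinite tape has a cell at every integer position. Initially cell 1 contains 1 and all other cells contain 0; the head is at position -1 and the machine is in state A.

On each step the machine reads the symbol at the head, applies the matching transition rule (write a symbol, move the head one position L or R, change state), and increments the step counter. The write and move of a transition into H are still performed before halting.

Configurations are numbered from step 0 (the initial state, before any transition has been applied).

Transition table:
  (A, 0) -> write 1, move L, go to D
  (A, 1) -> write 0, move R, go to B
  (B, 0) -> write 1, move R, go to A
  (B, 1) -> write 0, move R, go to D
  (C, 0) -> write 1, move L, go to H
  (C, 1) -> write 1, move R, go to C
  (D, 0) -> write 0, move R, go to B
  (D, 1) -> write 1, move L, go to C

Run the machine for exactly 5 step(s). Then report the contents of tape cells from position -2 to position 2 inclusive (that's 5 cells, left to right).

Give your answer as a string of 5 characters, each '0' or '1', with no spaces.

Answer: 00000

Derivation:
Step 1: in state A at pos -1, read 0 -> (A,0)->write 1,move L,goto D. Now: state=D, head=-2, tape[-3..2]=001010 (head:  ^)
Step 2: in state D at pos -2, read 0 -> (D,0)->write 0,move R,goto B. Now: state=B, head=-1, tape[-3..2]=001010 (head:   ^)
Step 3: in state B at pos -1, read 1 -> (B,1)->write 0,move R,goto D. Now: state=D, head=0, tape[-3..2]=000010 (head:    ^)
Step 4: in state D at pos 0, read 0 -> (D,0)->write 0,move R,goto B. Now: state=B, head=1, tape[-3..2]=000010 (head:     ^)
Step 5: in state B at pos 1, read 1 -> (B,1)->write 0,move R,goto D. Now: state=D, head=2, tape[-3..3]=0000000 (head:      ^)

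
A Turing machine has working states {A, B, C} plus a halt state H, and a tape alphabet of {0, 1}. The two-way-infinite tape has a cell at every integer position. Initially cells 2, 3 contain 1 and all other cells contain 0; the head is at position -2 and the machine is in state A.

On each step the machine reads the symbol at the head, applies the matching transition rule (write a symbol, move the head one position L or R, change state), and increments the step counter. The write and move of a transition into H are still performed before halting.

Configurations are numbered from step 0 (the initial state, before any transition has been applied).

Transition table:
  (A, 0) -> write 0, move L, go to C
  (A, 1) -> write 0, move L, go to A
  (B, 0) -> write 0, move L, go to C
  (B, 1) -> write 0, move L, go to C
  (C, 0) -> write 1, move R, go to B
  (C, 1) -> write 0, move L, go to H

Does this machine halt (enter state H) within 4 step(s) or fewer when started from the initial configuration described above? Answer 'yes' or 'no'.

Step 1: in state A at pos -2, read 0 -> (A,0)->write 0,move L,goto C. Now: state=C, head=-3, tape[-4..4]=000000110 (head:  ^)
Step 2: in state C at pos -3, read 0 -> (C,0)->write 1,move R,goto B. Now: state=B, head=-2, tape[-4..4]=010000110 (head:   ^)
Step 3: in state B at pos -2, read 0 -> (B,0)->write 0,move L,goto C. Now: state=C, head=-3, tape[-4..4]=010000110 (head:  ^)
Step 4: in state C at pos -3, read 1 -> (C,1)->write 0,move L,goto H. Now: state=H, head=-4, tape[-5..4]=0000000110 (head:  ^)
State H reached at step 4; 4 <= 4 -> yes

Answer: yes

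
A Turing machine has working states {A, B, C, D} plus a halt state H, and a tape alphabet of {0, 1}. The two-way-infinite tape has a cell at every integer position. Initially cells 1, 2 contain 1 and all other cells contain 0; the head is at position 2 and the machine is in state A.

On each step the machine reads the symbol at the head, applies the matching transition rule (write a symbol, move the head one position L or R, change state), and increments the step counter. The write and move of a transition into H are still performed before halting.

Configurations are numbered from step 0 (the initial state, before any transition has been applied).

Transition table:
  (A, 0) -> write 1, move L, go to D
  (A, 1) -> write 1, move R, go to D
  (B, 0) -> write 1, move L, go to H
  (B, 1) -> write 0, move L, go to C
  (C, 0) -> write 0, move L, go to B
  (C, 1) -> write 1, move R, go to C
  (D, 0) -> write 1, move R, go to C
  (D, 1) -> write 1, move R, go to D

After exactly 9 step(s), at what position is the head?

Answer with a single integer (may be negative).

Step 1: in state A at pos 2, read 1 -> (A,1)->write 1,move R,goto D. Now: state=D, head=3, tape[0..4]=01100 (head:    ^)
Step 2: in state D at pos 3, read 0 -> (D,0)->write 1,move R,goto C. Now: state=C, head=4, tape[0..5]=011100 (head:     ^)
Step 3: in state C at pos 4, read 0 -> (C,0)->write 0,move L,goto B. Now: state=B, head=3, tape[0..5]=011100 (head:    ^)
Step 4: in state B at pos 3, read 1 -> (B,1)->write 0,move L,goto C. Now: state=C, head=2, tape[0..5]=011000 (head:   ^)
Step 5: in state C at pos 2, read 1 -> (C,1)->write 1,move R,goto C. Now: state=C, head=3, tape[0..5]=011000 (head:    ^)
Step 6: in state C at pos 3, read 0 -> (C,0)->write 0,move L,goto B. Now: state=B, head=2, tape[0..5]=011000 (head:   ^)
Step 7: in state B at pos 2, read 1 -> (B,1)->write 0,move L,goto C. Now: state=C, head=1, tape[0..5]=010000 (head:  ^)
Step 8: in state C at pos 1, read 1 -> (C,1)->write 1,move R,goto C. Now: state=C, head=2, tape[0..5]=010000 (head:   ^)
Step 9: in state C at pos 2, read 0 -> (C,0)->write 0,move L,goto B. Now: state=B, head=1, tape[0..5]=010000 (head:  ^)

Answer: 1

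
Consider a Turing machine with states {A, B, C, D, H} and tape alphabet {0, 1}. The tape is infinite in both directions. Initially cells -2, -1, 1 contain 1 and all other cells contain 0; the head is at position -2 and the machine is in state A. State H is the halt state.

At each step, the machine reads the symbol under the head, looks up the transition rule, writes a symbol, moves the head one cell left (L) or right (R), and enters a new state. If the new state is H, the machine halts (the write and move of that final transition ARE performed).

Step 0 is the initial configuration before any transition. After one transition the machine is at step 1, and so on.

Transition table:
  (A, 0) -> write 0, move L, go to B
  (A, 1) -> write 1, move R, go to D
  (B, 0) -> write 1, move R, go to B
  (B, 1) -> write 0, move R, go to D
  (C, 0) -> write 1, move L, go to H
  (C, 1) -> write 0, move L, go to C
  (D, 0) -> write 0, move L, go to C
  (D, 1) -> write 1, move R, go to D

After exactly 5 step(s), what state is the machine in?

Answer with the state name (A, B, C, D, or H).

Answer: C

Derivation:
Step 1: in state A at pos -2, read 1 -> (A,1)->write 1,move R,goto D. Now: state=D, head=-1, tape[-3..2]=011010 (head:   ^)
Step 2: in state D at pos -1, read 1 -> (D,1)->write 1,move R,goto D. Now: state=D, head=0, tape[-3..2]=011010 (head:    ^)
Step 3: in state D at pos 0, read 0 -> (D,0)->write 0,move L,goto C. Now: state=C, head=-1, tape[-3..2]=011010 (head:   ^)
Step 4: in state C at pos -1, read 1 -> (C,1)->write 0,move L,goto C. Now: state=C, head=-2, tape[-3..2]=010010 (head:  ^)
Step 5: in state C at pos -2, read 1 -> (C,1)->write 0,move L,goto C. Now: state=C, head=-3, tape[-4..2]=0000010 (head:  ^)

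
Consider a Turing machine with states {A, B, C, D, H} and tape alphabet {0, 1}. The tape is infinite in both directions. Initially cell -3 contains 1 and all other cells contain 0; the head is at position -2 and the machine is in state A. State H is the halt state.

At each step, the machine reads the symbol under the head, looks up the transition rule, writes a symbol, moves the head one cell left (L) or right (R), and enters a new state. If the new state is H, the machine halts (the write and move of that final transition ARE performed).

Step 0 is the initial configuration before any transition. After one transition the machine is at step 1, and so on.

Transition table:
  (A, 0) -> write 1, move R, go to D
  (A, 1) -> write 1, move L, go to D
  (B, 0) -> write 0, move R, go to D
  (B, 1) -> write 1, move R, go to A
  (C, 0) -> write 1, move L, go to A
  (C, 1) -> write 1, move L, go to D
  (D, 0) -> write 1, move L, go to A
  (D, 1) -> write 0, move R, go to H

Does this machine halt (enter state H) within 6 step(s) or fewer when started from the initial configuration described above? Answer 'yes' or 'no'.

Answer: yes

Derivation:
Step 1: in state A at pos -2, read 0 -> (A,0)->write 1,move R,goto D. Now: state=D, head=-1, tape[-4..0]=01100 (head:    ^)
Step 2: in state D at pos -1, read 0 -> (D,0)->write 1,move L,goto A. Now: state=A, head=-2, tape[-4..0]=01110 (head:   ^)
Step 3: in state A at pos -2, read 1 -> (A,1)->write 1,move L,goto D. Now: state=D, head=-3, tape[-4..0]=01110 (head:  ^)
Step 4: in state D at pos -3, read 1 -> (D,1)->write 0,move R,goto H. Now: state=H, head=-2, tape[-4..0]=00110 (head:   ^)
State H reached at step 4; 4 <= 6 -> yes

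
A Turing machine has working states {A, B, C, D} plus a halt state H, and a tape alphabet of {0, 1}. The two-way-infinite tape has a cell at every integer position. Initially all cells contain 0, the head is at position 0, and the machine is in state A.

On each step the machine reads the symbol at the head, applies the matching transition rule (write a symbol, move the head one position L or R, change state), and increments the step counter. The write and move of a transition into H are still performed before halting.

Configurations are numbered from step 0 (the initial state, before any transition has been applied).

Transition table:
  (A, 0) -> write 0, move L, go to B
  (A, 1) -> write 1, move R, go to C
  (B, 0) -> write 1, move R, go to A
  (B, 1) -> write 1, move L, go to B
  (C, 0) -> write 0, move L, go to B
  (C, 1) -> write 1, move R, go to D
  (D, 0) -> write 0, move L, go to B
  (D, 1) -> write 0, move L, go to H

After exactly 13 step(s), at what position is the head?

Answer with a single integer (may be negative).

Step 1: in state A at pos 0, read 0 -> (A,0)->write 0,move L,goto B. Now: state=B, head=-1, tape[-2..1]=0000 (head:  ^)
Step 2: in state B at pos -1, read 0 -> (B,0)->write 1,move R,goto A. Now: state=A, head=0, tape[-2..1]=0100 (head:   ^)
Step 3: in state A at pos 0, read 0 -> (A,0)->write 0,move L,goto B. Now: state=B, head=-1, tape[-2..1]=0100 (head:  ^)
Step 4: in state B at pos -1, read 1 -> (B,1)->write 1,move L,goto B. Now: state=B, head=-2, tape[-3..1]=00100 (head:  ^)
Step 5: in state B at pos -2, read 0 -> (B,0)->write 1,move R,goto A. Now: state=A, head=-1, tape[-3..1]=01100 (head:   ^)
Step 6: in state A at pos -1, read 1 -> (A,1)->write 1,move R,goto C. Now: state=C, head=0, tape[-3..1]=01100 (head:    ^)
Step 7: in state C at pos 0, read 0 -> (C,0)->write 0,move L,goto B. Now: state=B, head=-1, tape[-3..1]=01100 (head:   ^)
Step 8: in state B at pos -1, read 1 -> (B,1)->write 1,move L,goto B. Now: state=B, head=-2, tape[-3..1]=01100 (head:  ^)
Step 9: in state B at pos -2, read 1 -> (B,1)->write 1,move L,goto B. Now: state=B, head=-3, tape[-4..1]=001100 (head:  ^)
Step 10: in state B at pos -3, read 0 -> (B,0)->write 1,move R,goto A. Now: state=A, head=-2, tape[-4..1]=011100 (head:   ^)
Step 11: in state A at pos -2, read 1 -> (A,1)->write 1,move R,goto C. Now: state=C, head=-1, tape[-4..1]=011100 (head:    ^)
Step 12: in state C at pos -1, read 1 -> (C,1)->write 1,move R,goto D. Now: state=D, head=0, tape[-4..1]=011100 (head:     ^)
Step 13: in state D at pos 0, read 0 -> (D,0)->write 0,move L,goto B. Now: state=B, head=-1, tape[-4..1]=011100 (head:    ^)

Answer: -1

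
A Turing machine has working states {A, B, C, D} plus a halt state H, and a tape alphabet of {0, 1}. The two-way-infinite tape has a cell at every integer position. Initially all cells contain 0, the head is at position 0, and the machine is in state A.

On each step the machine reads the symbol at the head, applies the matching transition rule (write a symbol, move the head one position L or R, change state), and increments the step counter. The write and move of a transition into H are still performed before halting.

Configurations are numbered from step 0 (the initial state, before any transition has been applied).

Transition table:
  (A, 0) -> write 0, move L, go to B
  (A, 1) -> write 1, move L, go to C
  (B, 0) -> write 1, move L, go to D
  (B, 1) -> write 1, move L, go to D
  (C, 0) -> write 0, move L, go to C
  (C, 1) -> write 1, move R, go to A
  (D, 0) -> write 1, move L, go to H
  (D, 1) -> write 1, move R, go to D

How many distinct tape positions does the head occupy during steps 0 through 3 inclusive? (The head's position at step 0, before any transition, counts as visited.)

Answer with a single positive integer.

Answer: 4

Derivation:
Step 1: in state A at pos 0, read 0 -> (A,0)->write 0,move L,goto B. Now: state=B, head=-1, tape[-2..1]=0000 (head:  ^)
Step 2: in state B at pos -1, read 0 -> (B,0)->write 1,move L,goto D. Now: state=D, head=-2, tape[-3..1]=00100 (head:  ^)
Step 3: in state D at pos -2, read 0 -> (D,0)->write 1,move L,goto H. Now: state=H, head=-3, tape[-4..1]=001100 (head:  ^)
Head positions at steps 0..3: starting at 0, distinct positions visited = {-3, -2, -1, 0} -> 4 position(s)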